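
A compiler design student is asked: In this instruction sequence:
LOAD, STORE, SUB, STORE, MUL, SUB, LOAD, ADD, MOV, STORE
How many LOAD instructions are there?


Scanning instruction sequence for LOAD:
  Position 1: LOAD <- MATCH
  Position 2: STORE
  Position 3: SUB
  Position 4: STORE
  Position 5: MUL
  Position 6: SUB
  Position 7: LOAD <- MATCH
  Position 8: ADD
  Position 9: MOV
  Position 10: STORE
Matches at positions: [1, 7]
Total LOAD count: 2

2


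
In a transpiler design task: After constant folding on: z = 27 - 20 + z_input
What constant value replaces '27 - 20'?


Identifying constant sub-expression:
  Original: z = 27 - 20 + z_input
  27 and 20 are both compile-time constants
  Evaluating: 27 - 20 = 7
  After folding: z = 7 + z_input

7


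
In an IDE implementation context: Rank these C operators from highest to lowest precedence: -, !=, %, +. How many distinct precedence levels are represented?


Looking up precedence for each operator:
  - -> precedence 5
  != -> precedence 3
  % -> precedence 6
  + -> precedence 5
Sorted highest to lowest: %, -, +, !=
Distinct precedence values: [6, 5, 3]
Number of distinct levels: 3

3


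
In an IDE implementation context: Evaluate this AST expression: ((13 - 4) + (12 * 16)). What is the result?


Expression: ((13 - 4) + (12 * 16))
Evaluating step by step:
  13 - 4 = 9
  12 * 16 = 192
  9 + 192 = 201
Result: 201

201


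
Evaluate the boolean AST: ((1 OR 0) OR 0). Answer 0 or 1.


Step 1: Evaluate inner node
  1 OR 0 = 1
Step 2: Evaluate root node
  1 OR 0 = 1

1


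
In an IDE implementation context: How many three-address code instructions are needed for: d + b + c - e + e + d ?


Expression: d + b + c - e + e + d
Generating three-address code (respecting * over +/- precedence):
  Instruction 1: t1 = d + b
  Instruction 2: t2 = t1 + c
  Instruction 3: t3 = t2 - e
  Instruction 4: t4 = t3 + e
  Instruction 5: t5 = t4 + d
Total instructions: 5

5


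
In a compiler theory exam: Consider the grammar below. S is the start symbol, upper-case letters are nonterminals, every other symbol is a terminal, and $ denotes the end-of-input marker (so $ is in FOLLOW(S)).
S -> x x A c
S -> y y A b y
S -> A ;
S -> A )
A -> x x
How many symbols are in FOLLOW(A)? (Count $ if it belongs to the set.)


S is the start symbol and does not occur in any rule body, so FOLLOW(S) = {$}.
Examining every occurrence of A in a rule body:
  S -> x x A c : A is followed by terminal 'c' -> add 'c'
  S -> y y A b y : A is followed by terminal 'b' -> add 'b'
  S -> A ; : A is followed by terminal ';' -> add ';'
  S -> A ) : A is followed by terminal ')' -> add ')'
  A -> x x : A does not occur in the body -> contributes nothing
FOLLOW(A) = {), ;, b, c}
Count: 4

4


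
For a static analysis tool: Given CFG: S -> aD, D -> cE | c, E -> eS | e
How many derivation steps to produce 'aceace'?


Grammar: S -> aD, D -> cE | c, E -> eS | e
Deriving 'aceace':
Step 1: S -> aD => aD
Step 2: D -> cE => acE
Step 3: E -> eS => aceS
Step 4: S -> aD => aceaD
Step 5: D -> cE => aceacE
Step 6: E -> e => aceace
Total derivation steps: 6

6


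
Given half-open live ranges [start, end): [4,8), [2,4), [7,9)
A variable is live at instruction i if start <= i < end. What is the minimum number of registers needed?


Live ranges:
  Var0: [4, 8)
  Var1: [2, 4)
  Var2: [7, 9)
Sweep-line events (position, delta, active):
  pos=2 start -> active=1
  pos=4 end -> active=0
  pos=4 start -> active=1
  pos=7 start -> active=2
  pos=8 end -> active=1
  pos=9 end -> active=0
Maximum simultaneous active: 2
Minimum registers needed: 2

2


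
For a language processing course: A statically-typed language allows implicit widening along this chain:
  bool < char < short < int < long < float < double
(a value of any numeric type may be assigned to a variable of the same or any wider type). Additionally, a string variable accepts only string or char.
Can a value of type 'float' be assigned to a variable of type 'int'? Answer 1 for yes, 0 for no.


Target variable type: int
Source value type: float
Numeric ranks: float=5, int=3
Widening allowed iff rank(source) <= rank(target): 5 <= 3? No
Result: 0

0


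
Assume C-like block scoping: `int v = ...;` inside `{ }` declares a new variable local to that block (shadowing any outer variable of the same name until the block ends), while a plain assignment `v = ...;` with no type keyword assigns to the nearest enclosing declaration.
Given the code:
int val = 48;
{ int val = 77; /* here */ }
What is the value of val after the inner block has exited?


Analyzing scoping rules:
Outer scope: declares val = 48
Inner block: 'int val = 77;' declares a NEW val that shadows the outer one
When the block exits the inner val goes out of scope; the outer val was never modified -> 48
Result: 48

48


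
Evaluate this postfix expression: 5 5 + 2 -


Processing tokens left to right:
Push 5, Push 5
Pop 5 and 5, compute 5 + 5 = 10, push 10
Push 2
Pop 10 and 2, compute 10 - 2 = 8, push 8
Stack result: 8

8


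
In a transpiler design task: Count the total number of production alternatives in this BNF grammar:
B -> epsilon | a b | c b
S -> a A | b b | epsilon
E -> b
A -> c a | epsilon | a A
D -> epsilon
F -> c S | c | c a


Counting alternatives per rule:
  B: 3 alternative(s)
  S: 3 alternative(s)
  E: 1 alternative(s)
  A: 3 alternative(s)
  D: 1 alternative(s)
  F: 3 alternative(s)
Sum: 3 + 3 + 1 + 3 + 1 + 3 = 14

14


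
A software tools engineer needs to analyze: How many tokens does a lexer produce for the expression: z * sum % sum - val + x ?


Scanning 'z * sum % sum - val + x'
Token 1: 'z' -> identifier
Token 2: '*' -> operator
Token 3: 'sum' -> identifier
Token 4: '%' -> operator
Token 5: 'sum' -> identifier
Token 6: '-' -> operator
Token 7: 'val' -> identifier
Token 8: '+' -> operator
Token 9: 'x' -> identifier
Total tokens: 9

9


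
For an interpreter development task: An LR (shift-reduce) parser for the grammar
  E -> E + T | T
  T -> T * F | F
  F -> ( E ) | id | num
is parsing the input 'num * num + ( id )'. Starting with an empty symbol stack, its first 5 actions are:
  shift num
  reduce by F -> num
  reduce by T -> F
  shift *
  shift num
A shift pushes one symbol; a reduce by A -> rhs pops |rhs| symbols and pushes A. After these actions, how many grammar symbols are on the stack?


Tracking the symbol stack through each action:
  Action 1: shift 'num' : push -> stack = [num] (size 1)
  Action 2: reduce by F -> num : pop 1, push F -> stack = [F] (size 1)
  Action 3: reduce by T -> F : pop 1, push T -> stack = [T] (size 1)
  Action 4: shift '*' : push -> stack = [T, *] (size 2)
  Action 5: shift 'num' : push -> stack = [T, *, num] (size 3)
Final stack size: 3

3


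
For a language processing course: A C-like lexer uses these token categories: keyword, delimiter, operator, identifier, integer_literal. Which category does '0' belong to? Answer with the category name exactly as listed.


Token: '0'
Checking categories:
  identifier: no
  integer_literal: YES
  operator: no
  keyword: no
  delimiter: no
Category: integer_literal

integer_literal


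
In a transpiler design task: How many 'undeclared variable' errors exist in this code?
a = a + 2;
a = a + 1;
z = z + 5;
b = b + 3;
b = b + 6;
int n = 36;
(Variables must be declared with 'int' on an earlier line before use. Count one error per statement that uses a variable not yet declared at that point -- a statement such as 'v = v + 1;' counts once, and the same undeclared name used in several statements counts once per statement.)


Scanning code line by line:
  Line 1: use 'a' -> ERROR (undeclared)
  Line 2: use 'a' -> ERROR (undeclared)
  Line 3: use 'z' -> ERROR (undeclared)
  Line 4: use 'b' -> ERROR (undeclared)
  Line 5: use 'b' -> ERROR (undeclared)
  Line 6: declare 'n' -> declared = ['n']
Total undeclared variable errors: 5

5


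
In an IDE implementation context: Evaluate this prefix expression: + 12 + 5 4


Parsing prefix expression: + 12 + 5 4
Step 1: Innermost operation '+ 5 4'
  5 + 4 = 9
Step 2: Outer operation '+ 12 [9]'
  12 + 9 = 21

21


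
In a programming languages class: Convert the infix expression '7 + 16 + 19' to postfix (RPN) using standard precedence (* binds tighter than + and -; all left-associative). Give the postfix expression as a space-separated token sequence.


Applying the shunting-yard algorithm:
  Operand 7 -> output
  Push '+' onto operator stack -> op-stack: [+]
  Operand 16 -> output
  See '+' (prec 1); top '+' (prec 1) >= it -> pop '+' to output
  Push '+' onto operator stack -> op-stack: [+]
  Operand 19 -> output
  End of input: pop '+' to output
Postfix result: 7 16 + 19 +

7 16 + 19 +


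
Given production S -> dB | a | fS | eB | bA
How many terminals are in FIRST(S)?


Production: S -> dB | a | fS | eB | bA
Examining each alternative for leading terminals:
  S -> dB : first terminal = 'd'
  S -> a : first terminal = 'a'
  S -> fS : first terminal = 'f'
  S -> eB : first terminal = 'e'
  S -> bA : first terminal = 'b'
FIRST(S) = {a, b, d, e, f}
Count: 5

5


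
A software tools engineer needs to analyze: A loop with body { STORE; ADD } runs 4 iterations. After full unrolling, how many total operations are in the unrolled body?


Loop body operations: STORE, ADD (2 ops per iteration)
Unrolling 4 iterations:
  Iteration 1: STORE, ADD (2 ops)
  Iteration 2: STORE, ADD (2 ops)
  Iteration 3: STORE, ADD (2 ops)
  Iteration 4: STORE, ADD (2 ops)
Total: 4 iterations * 2 ops/iter = 8 operations

8


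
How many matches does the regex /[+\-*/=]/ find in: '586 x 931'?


Pattern: /[+\-*/=]/ (operators)
Input: '586 x 931'
Scanning for matches:
Total matches: 0

0


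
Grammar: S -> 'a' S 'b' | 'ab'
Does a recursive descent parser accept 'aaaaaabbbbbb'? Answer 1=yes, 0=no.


Grammar accepts strings of the form a^n b^n (n >= 1)
Word: 'aaaaaabbbbbb'
Counting: 6 a's and 6 b's
Check: 6 == 6? Yes
Derivation (S -> aSb applied 5 time(s), then S -> ab): S => aSb => aaSbb => aaaSbbb => aaaaSbbbb => aaaaaSbbbbb => aaaaaabbbbbb
Accepted

1


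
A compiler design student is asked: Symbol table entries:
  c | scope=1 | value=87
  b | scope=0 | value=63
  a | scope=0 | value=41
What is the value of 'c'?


Searching symbol table for 'c':
  c | scope=1 | value=87 <- MATCH
  b | scope=0 | value=63
  a | scope=0 | value=41
Found 'c' at scope 1 with value 87

87


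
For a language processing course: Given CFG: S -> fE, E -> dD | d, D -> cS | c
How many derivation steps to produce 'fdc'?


Grammar: S -> fE, E -> dD | d, D -> cS | c
Deriving 'fdc':
Step 1: S -> fE => fE
Step 2: E -> dD => fdD
Step 3: D -> c => fdc
Total derivation steps: 3

3


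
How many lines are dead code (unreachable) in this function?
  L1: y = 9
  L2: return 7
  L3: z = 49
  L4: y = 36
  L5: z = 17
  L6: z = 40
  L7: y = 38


Analyzing control flow:
  L1: reachable (before return)
  L2: reachable (return statement)
  L3: DEAD (after return at L2)
  L4: DEAD (after return at L2)
  L5: DEAD (after return at L2)
  L6: DEAD (after return at L2)
  L7: DEAD (after return at L2)
Return at L2, total lines = 7
Dead lines: L3 through L7
Count: 5

5


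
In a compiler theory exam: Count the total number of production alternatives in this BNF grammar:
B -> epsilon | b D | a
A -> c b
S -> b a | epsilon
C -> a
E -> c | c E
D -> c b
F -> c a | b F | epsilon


Counting alternatives per rule:
  B: 3 alternative(s)
  A: 1 alternative(s)
  S: 2 alternative(s)
  C: 1 alternative(s)
  E: 2 alternative(s)
  D: 1 alternative(s)
  F: 3 alternative(s)
Sum: 3 + 1 + 2 + 1 + 2 + 1 + 3 = 13

13


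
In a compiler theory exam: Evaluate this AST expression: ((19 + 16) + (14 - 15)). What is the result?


Expression: ((19 + 16) + (14 - 15))
Evaluating step by step:
  19 + 16 = 35
  14 - 15 = -1
  35 + -1 = 34
Result: 34

34


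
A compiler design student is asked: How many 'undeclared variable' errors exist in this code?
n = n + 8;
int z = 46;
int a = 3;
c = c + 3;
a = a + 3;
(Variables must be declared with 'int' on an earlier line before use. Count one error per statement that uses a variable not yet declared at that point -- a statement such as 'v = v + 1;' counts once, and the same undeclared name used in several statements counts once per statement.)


Scanning code line by line:
  Line 1: use 'n' -> ERROR (undeclared)
  Line 2: declare 'z' -> declared = ['z']
  Line 3: declare 'a' -> declared = ['a', 'z']
  Line 4: use 'c' -> ERROR (undeclared)
  Line 5: use 'a' -> OK (declared)
Total undeclared variable errors: 2

2


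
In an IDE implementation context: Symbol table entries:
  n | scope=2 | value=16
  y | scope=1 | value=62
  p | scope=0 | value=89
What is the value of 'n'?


Searching symbol table for 'n':
  n | scope=2 | value=16 <- MATCH
  y | scope=1 | value=62
  p | scope=0 | value=89
Found 'n' at scope 2 with value 16

16


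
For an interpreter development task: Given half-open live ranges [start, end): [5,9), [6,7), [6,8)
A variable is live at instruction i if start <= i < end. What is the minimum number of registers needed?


Live ranges:
  Var0: [5, 9)
  Var1: [6, 7)
  Var2: [6, 8)
Sweep-line events (position, delta, active):
  pos=5 start -> active=1
  pos=6 start -> active=2
  pos=6 start -> active=3
  pos=7 end -> active=2
  pos=8 end -> active=1
  pos=9 end -> active=0
Maximum simultaneous active: 3
Minimum registers needed: 3

3


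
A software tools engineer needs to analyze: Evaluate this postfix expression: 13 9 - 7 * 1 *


Processing tokens left to right:
Push 13, Push 9
Pop 13 and 9, compute 13 - 9 = 4, push 4
Push 7
Pop 4 and 7, compute 4 * 7 = 28, push 28
Push 1
Pop 28 and 1, compute 28 * 1 = 28, push 28
Stack result: 28

28


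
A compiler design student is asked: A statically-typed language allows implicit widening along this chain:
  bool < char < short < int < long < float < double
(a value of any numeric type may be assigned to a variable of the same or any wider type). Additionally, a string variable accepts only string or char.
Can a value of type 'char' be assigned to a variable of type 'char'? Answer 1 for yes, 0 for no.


Target variable type: char
Source value type: char
Numeric ranks: char=1, char=1
Widening allowed iff rank(source) <= rank(target): 1 <= 1? Yes
Result: 1

1


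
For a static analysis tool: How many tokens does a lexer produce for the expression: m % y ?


Scanning 'm % y'
Token 1: 'm' -> identifier
Token 2: '%' -> operator
Token 3: 'y' -> identifier
Total tokens: 3

3


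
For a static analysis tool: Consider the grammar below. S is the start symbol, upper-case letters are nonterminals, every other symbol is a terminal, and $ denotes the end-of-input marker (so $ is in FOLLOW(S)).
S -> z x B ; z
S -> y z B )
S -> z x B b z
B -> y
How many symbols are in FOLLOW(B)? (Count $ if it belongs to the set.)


S is the start symbol and does not occur in any rule body, so FOLLOW(S) = {$}.
Examining every occurrence of B in a rule body:
  S -> z x B ; z : B is followed by terminal ';' -> add ';'
  S -> y z B ) : B is followed by terminal ')' -> add ')'
  S -> z x B b z : B is followed by terminal 'b' -> add 'b'
  B -> y : B does not occur in the body -> contributes nothing
FOLLOW(B) = {), ;, b}
Count: 3

3


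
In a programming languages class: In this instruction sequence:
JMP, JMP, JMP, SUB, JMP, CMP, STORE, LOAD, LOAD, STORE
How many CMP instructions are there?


Scanning instruction sequence for CMP:
  Position 1: JMP
  Position 2: JMP
  Position 3: JMP
  Position 4: SUB
  Position 5: JMP
  Position 6: CMP <- MATCH
  Position 7: STORE
  Position 8: LOAD
  Position 9: LOAD
  Position 10: STORE
Matches at positions: [6]
Total CMP count: 1

1


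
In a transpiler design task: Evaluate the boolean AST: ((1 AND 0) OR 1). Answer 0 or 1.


Step 1: Evaluate inner node
  1 AND 0 = 0
Step 2: Evaluate root node
  0 OR 1 = 1

1


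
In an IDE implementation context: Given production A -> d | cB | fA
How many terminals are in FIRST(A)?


Production: A -> d | cB | fA
Examining each alternative for leading terminals:
  A -> d : first terminal = 'd'
  A -> cB : first terminal = 'c'
  A -> fA : first terminal = 'f'
FIRST(A) = {c, d, f}
Count: 3

3


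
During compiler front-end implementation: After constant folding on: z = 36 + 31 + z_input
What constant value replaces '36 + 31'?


Identifying constant sub-expression:
  Original: z = 36 + 31 + z_input
  36 and 31 are both compile-time constants
  Evaluating: 36 + 31 = 67
  After folding: z = 67 + z_input

67


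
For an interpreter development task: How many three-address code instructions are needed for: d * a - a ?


Expression: d * a - a
Generating three-address code (respecting * over +/- precedence):
  Instruction 1: t1 = d * a
  Instruction 2: t2 = t1 - a
Total instructions: 2

2


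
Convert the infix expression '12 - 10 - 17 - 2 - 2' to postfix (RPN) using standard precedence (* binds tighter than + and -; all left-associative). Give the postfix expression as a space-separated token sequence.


Applying the shunting-yard algorithm:
  Operand 12 -> output
  Push '-' onto operator stack -> op-stack: [-]
  Operand 10 -> output
  See '-' (prec 1); top '-' (prec 1) >= it -> pop '-' to output
  Push '-' onto operator stack -> op-stack: [-]
  Operand 17 -> output
  See '-' (prec 1); top '-' (prec 1) >= it -> pop '-' to output
  Push '-' onto operator stack -> op-stack: [-]
  Operand 2 -> output
  See '-' (prec 1); top '-' (prec 1) >= it -> pop '-' to output
  Push '-' onto operator stack -> op-stack: [-]
  Operand 2 -> output
  End of input: pop '-' to output
Postfix result: 12 10 - 17 - 2 - 2 -

12 10 - 17 - 2 - 2 -


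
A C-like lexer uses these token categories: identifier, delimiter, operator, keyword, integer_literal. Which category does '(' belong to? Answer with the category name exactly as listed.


Token: '('
Checking categories:
  identifier: no
  integer_literal: no
  operator: no
  keyword: no
  delimiter: YES
Category: delimiter

delimiter


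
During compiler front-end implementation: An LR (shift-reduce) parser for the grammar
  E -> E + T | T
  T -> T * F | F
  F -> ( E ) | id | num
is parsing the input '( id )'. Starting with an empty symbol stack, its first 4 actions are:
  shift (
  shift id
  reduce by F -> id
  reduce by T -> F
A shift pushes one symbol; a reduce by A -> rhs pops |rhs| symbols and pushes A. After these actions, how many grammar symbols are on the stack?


Tracking the symbol stack through each action:
  Action 1: shift '(' : push -> stack = [(] (size 1)
  Action 2: shift 'id' : push -> stack = [(, id] (size 2)
  Action 3: reduce by F -> id : pop 1, push F -> stack = [(, F] (size 2)
  Action 4: reduce by T -> F : pop 1, push T -> stack = [(, T] (size 2)
Final stack size: 2

2


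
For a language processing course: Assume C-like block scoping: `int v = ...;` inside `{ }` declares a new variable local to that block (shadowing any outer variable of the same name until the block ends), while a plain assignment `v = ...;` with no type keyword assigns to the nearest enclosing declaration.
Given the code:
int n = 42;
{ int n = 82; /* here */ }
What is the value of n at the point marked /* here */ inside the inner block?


Analyzing scoping rules:
Outer scope: declares n = 42
Inner block: 'int n = 82;' declares a NEW n that shadows the outer one
Inside the block the inner declaration is in scope -> 82
Result: 82

82


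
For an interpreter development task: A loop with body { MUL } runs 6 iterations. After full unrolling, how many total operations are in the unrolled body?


Loop body operations: MUL (1 op per iteration)
Unrolling 6 iterations:
  Iteration 1: MUL (1 ops)
  Iteration 2: MUL (1 ops)
  Iteration 3: MUL (1 ops)
  Iteration 4: MUL (1 ops)
  Iteration 5: MUL (1 ops)
  Iteration 6: MUL (1 ops)
Total: 6 iterations * 1 ops/iter = 6 operations

6


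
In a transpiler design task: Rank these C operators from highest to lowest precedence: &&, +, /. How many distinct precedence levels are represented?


Looking up precedence for each operator:
  && -> precedence 2
  + -> precedence 5
  / -> precedence 6
Sorted highest to lowest: /, +, &&
Distinct precedence values: [6, 5, 2]
Number of distinct levels: 3

3


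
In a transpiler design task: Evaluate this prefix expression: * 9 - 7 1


Parsing prefix expression: * 9 - 7 1
Step 1: Innermost operation '- 7 1'
  7 - 1 = 6
Step 2: Outer operation '* 9 [6]'
  9 * 6 = 54

54


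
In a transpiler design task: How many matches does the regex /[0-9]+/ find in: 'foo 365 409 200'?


Pattern: /[0-9]+/ (int literals)
Input: 'foo 365 409 200'
Scanning for matches:
  Match 1: '365'
  Match 2: '409'
  Match 3: '200'
Total matches: 3

3


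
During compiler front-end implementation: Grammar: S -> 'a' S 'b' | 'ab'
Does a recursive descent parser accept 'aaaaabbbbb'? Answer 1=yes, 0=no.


Grammar accepts strings of the form a^n b^n (n >= 1)
Word: 'aaaaabbbbb'
Counting: 5 a's and 5 b's
Check: 5 == 5? Yes
Derivation (S -> aSb applied 4 time(s), then S -> ab): S => aSb => aaSbb => aaaSbbb => aaaaSbbbb => aaaaabbbbb
Accepted

1


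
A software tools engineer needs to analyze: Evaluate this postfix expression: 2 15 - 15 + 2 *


Processing tokens left to right:
Push 2, Push 15
Pop 2 and 15, compute 2 - 15 = -13, push -13
Push 15
Pop -13 and 15, compute -13 + 15 = 2, push 2
Push 2
Pop 2 and 2, compute 2 * 2 = 4, push 4
Stack result: 4

4


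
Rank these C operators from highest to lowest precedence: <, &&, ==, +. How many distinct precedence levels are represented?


Looking up precedence for each operator:
  < -> precedence 4
  && -> precedence 2
  == -> precedence 3
  + -> precedence 5
Sorted highest to lowest: +, <, ==, &&
Distinct precedence values: [5, 4, 3, 2]
Number of distinct levels: 4

4


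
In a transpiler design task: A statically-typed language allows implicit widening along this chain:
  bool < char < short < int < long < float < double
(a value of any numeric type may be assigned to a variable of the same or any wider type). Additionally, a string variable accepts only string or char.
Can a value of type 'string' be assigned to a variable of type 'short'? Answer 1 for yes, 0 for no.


Target variable type: short
Source value type: string
Rule: string cannot widen to any numeric type
Result: 0

0


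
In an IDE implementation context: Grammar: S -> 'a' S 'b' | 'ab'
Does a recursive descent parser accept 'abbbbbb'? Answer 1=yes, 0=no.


Grammar accepts strings of the form a^n b^n (n >= 1)
Word: 'abbbbbb'
Counting: 1 a's and 6 b's
Check: 1 == 6? No
Mismatch: a-count != b-count
Rejected

0


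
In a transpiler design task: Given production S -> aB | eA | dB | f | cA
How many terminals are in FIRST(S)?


Production: S -> aB | eA | dB | f | cA
Examining each alternative for leading terminals:
  S -> aB : first terminal = 'a'
  S -> eA : first terminal = 'e'
  S -> dB : first terminal = 'd'
  S -> f : first terminal = 'f'
  S -> cA : first terminal = 'c'
FIRST(S) = {a, c, d, e, f}
Count: 5

5


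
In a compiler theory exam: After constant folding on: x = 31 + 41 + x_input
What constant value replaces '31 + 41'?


Identifying constant sub-expression:
  Original: x = 31 + 41 + x_input
  31 and 41 are both compile-time constants
  Evaluating: 31 + 41 = 72
  After folding: x = 72 + x_input

72


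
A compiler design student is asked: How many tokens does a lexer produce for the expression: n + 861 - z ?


Scanning 'n + 861 - z'
Token 1: 'n' -> identifier
Token 2: '+' -> operator
Token 3: '861' -> integer_literal
Token 4: '-' -> operator
Token 5: 'z' -> identifier
Total tokens: 5

5


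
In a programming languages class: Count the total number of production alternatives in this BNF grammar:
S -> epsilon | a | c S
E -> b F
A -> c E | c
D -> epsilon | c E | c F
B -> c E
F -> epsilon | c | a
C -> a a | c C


Counting alternatives per rule:
  S: 3 alternative(s)
  E: 1 alternative(s)
  A: 2 alternative(s)
  D: 3 alternative(s)
  B: 1 alternative(s)
  F: 3 alternative(s)
  C: 2 alternative(s)
Sum: 3 + 1 + 2 + 3 + 1 + 3 + 2 = 15

15


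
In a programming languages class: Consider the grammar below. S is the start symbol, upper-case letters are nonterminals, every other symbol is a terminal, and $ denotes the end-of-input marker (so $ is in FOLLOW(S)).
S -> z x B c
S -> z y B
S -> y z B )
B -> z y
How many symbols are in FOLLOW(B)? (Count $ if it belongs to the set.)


S is the start symbol and does not occur in any rule body, so FOLLOW(S) = {$}.
Examining every occurrence of B in a rule body:
  S -> z x B c : B is followed by terminal 'c' -> add 'c'
  S -> z y B : B is at the right end -> add FOLLOW(S) = {$}
  S -> y z B ) : B is followed by terminal ')' -> add ')'
  B -> z y : B does not occur in the body -> contributes nothing
FOLLOW(B) = {), c, $}
Count: 3

3


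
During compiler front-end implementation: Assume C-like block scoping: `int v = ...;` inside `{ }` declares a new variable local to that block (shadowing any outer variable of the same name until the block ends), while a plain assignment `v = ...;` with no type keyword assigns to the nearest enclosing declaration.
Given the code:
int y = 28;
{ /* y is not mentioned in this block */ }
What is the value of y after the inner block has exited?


Analyzing scoping rules:
Outer scope: declares y = 28
Inner block: y is neither redeclared nor assigned -> unchanged
After the block -> 28
Result: 28

28


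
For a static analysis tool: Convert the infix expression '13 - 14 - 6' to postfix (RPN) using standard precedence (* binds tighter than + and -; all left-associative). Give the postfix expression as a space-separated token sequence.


Applying the shunting-yard algorithm:
  Operand 13 -> output
  Push '-' onto operator stack -> op-stack: [-]
  Operand 14 -> output
  See '-' (prec 1); top '-' (prec 1) >= it -> pop '-' to output
  Push '-' onto operator stack -> op-stack: [-]
  Operand 6 -> output
  End of input: pop '-' to output
Postfix result: 13 14 - 6 -

13 14 - 6 -


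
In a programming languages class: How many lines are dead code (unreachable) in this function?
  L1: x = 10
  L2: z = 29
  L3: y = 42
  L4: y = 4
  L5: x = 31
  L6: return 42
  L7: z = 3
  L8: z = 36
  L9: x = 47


Analyzing control flow:
  L1: reachable (before return)
  L2: reachable (before return)
  L3: reachable (before return)
  L4: reachable (before return)
  L5: reachable (before return)
  L6: reachable (return statement)
  L7: DEAD (after return at L6)
  L8: DEAD (after return at L6)
  L9: DEAD (after return at L6)
Return at L6, total lines = 9
Dead lines: L7 through L9
Count: 3

3


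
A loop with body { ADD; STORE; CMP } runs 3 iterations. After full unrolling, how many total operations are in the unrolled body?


Loop body operations: ADD, STORE, CMP (3 ops per iteration)
Unrolling 3 iterations:
  Iteration 1: ADD, STORE, CMP (3 ops)
  Iteration 2: ADD, STORE, CMP (3 ops)
  Iteration 3: ADD, STORE, CMP (3 ops)
Total: 3 iterations * 3 ops/iter = 9 operations

9


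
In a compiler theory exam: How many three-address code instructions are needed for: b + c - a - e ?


Expression: b + c - a - e
Generating three-address code (respecting * over +/- precedence):
  Instruction 1: t1 = b + c
  Instruction 2: t2 = t1 - a
  Instruction 3: t3 = t2 - e
Total instructions: 3

3


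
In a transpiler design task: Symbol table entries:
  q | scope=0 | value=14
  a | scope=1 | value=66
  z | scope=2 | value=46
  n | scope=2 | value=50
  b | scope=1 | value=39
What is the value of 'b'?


Searching symbol table for 'b':
  q | scope=0 | value=14
  a | scope=1 | value=66
  z | scope=2 | value=46
  n | scope=2 | value=50
  b | scope=1 | value=39 <- MATCH
Found 'b' at scope 1 with value 39

39


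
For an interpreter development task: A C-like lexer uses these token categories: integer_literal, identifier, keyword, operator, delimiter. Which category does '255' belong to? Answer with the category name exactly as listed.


Token: '255'
Checking categories:
  identifier: no
  integer_literal: YES
  operator: no
  keyword: no
  delimiter: no
Category: integer_literal

integer_literal


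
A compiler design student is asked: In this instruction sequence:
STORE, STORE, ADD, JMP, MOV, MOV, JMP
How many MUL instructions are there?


Scanning instruction sequence for MUL:
  Position 1: STORE
  Position 2: STORE
  Position 3: ADD
  Position 4: JMP
  Position 5: MOV
  Position 6: MOV
  Position 7: JMP
Matches at positions: []
Total MUL count: 0

0


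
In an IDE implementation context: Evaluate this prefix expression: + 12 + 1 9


Parsing prefix expression: + 12 + 1 9
Step 1: Innermost operation '+ 1 9'
  1 + 9 = 10
Step 2: Outer operation '+ 12 [10]'
  12 + 10 = 22

22


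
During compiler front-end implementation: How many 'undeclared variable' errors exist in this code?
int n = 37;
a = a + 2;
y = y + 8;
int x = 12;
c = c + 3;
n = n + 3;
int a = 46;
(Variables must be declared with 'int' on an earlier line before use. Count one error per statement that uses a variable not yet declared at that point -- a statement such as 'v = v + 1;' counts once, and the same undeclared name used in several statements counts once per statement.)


Scanning code line by line:
  Line 1: declare 'n' -> declared = ['n']
  Line 2: use 'a' -> ERROR (undeclared)
  Line 3: use 'y' -> ERROR (undeclared)
  Line 4: declare 'x' -> declared = ['n', 'x']
  Line 5: use 'c' -> ERROR (undeclared)
  Line 6: use 'n' -> OK (declared)
  Line 7: declare 'a' -> declared = ['a', 'n', 'x']
Total undeclared variable errors: 3

3


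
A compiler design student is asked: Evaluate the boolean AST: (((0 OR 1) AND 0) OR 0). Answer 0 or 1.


Step 1: Evaluate inner node
  0 OR 1 = 1
Step 2: Evaluate next node
  1 AND 0 = 0
Step 3: Evaluate root node
  0 OR 0 = 0

0


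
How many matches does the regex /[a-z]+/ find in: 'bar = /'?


Pattern: /[a-z]+/ (identifiers)
Input: 'bar = /'
Scanning for matches:
  Match 1: 'bar'
Total matches: 1

1


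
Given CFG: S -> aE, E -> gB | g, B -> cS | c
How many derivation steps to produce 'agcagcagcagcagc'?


Grammar: S -> aE, E -> gB | g, B -> cS | c
Deriving 'agcagcagcagcagc':
Step 1: S -> aE => aE
Step 2: E -> gB => agB
Step 3: B -> cS => agcS
Step 4: S -> aE => agcaE
Step 5: E -> gB => agcagB
Step 6: B -> cS => agcagcS
Step 7: S -> aE => agcagcaE
Step 8: E -> gB => agcagcagB
Step 9: B -> cS => agcagcagcS
Step 10: S -> aE => agcagcagcaE
Step 11: E -> gB => agcagcagcagB
Step 12: B -> cS => agcagcagcagcS
Step 13: S -> aE => agcagcagcagcaE
Step 14: E -> gB => agcagcagcagcagB
Step 15: B -> c => agcagcagcagcagc
Total derivation steps: 15

15


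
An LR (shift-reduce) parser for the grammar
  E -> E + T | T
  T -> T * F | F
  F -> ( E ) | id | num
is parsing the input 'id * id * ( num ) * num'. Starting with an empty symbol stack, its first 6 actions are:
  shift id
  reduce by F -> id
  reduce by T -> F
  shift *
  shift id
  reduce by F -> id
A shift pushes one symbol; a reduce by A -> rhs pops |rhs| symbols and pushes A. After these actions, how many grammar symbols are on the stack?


Tracking the symbol stack through each action:
  Action 1: shift 'id' : push -> stack = [id] (size 1)
  Action 2: reduce by F -> id : pop 1, push F -> stack = [F] (size 1)
  Action 3: reduce by T -> F : pop 1, push T -> stack = [T] (size 1)
  Action 4: shift '*' : push -> stack = [T, *] (size 2)
  Action 5: shift 'id' : push -> stack = [T, *, id] (size 3)
  Action 6: reduce by F -> id : pop 1, push F -> stack = [T, *, F] (size 3)
Final stack size: 3

3


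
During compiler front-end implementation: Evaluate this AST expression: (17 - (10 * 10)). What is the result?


Expression: (17 - (10 * 10))
Evaluating step by step:
  10 * 10 = 100
  17 - 100 = -83
Result: -83

-83


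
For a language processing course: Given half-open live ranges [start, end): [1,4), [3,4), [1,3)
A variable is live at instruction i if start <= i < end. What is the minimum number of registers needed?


Live ranges:
  Var0: [1, 4)
  Var1: [3, 4)
  Var2: [1, 3)
Sweep-line events (position, delta, active):
  pos=1 start -> active=1
  pos=1 start -> active=2
  pos=3 end -> active=1
  pos=3 start -> active=2
  pos=4 end -> active=1
  pos=4 end -> active=0
Maximum simultaneous active: 2
Minimum registers needed: 2

2


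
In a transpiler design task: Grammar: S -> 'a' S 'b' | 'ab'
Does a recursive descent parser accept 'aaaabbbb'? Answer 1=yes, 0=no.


Grammar accepts strings of the form a^n b^n (n >= 1)
Word: 'aaaabbbb'
Counting: 4 a's and 4 b's
Check: 4 == 4? Yes
Derivation (S -> aSb applied 3 time(s), then S -> ab): S => aSb => aaSbb => aaaSbbb => aaaabbbb
Accepted

1


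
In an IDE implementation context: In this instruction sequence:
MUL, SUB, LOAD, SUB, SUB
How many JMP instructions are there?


Scanning instruction sequence for JMP:
  Position 1: MUL
  Position 2: SUB
  Position 3: LOAD
  Position 4: SUB
  Position 5: SUB
Matches at positions: []
Total JMP count: 0

0


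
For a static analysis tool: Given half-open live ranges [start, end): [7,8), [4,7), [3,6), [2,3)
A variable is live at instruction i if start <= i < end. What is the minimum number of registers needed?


Live ranges:
  Var0: [7, 8)
  Var1: [4, 7)
  Var2: [3, 6)
  Var3: [2, 3)
Sweep-line events (position, delta, active):
  pos=2 start -> active=1
  pos=3 end -> active=0
  pos=3 start -> active=1
  pos=4 start -> active=2
  pos=6 end -> active=1
  pos=7 end -> active=0
  pos=7 start -> active=1
  pos=8 end -> active=0
Maximum simultaneous active: 2
Minimum registers needed: 2

2


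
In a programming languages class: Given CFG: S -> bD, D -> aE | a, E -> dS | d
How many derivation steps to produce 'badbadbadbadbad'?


Grammar: S -> bD, D -> aE | a, E -> dS | d
Deriving 'badbadbadbadbad':
Step 1: S -> bD => bD
Step 2: D -> aE => baE
Step 3: E -> dS => badS
Step 4: S -> bD => badbD
Step 5: D -> aE => badbaE
Step 6: E -> dS => badbadS
Step 7: S -> bD => badbadbD
Step 8: D -> aE => badbadbaE
Step 9: E -> dS => badbadbadS
Step 10: S -> bD => badbadbadbD
Step 11: D -> aE => badbadbadbaE
Step 12: E -> dS => badbadbadbadS
Step 13: S -> bD => badbadbadbadbD
Step 14: D -> aE => badbadbadbadbaE
Step 15: E -> d => badbadbadbadbad
Total derivation steps: 15

15


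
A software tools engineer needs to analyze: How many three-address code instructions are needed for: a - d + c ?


Expression: a - d + c
Generating three-address code (respecting * over +/- precedence):
  Instruction 1: t1 = a - d
  Instruction 2: t2 = t1 + c
Total instructions: 2

2


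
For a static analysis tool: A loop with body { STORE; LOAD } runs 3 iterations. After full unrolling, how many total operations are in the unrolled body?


Loop body operations: STORE, LOAD (2 ops per iteration)
Unrolling 3 iterations:
  Iteration 1: STORE, LOAD (2 ops)
  Iteration 2: STORE, LOAD (2 ops)
  Iteration 3: STORE, LOAD (2 ops)
Total: 3 iterations * 2 ops/iter = 6 operations

6


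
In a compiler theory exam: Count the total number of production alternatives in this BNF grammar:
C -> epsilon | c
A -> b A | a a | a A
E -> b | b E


Counting alternatives per rule:
  C: 2 alternative(s)
  A: 3 alternative(s)
  E: 2 alternative(s)
Sum: 2 + 3 + 2 = 7

7


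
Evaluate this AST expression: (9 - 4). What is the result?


Expression: (9 - 4)
Evaluating step by step:
  9 - 4 = 5
Result: 5

5


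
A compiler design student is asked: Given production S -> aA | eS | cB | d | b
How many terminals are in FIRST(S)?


Production: S -> aA | eS | cB | d | b
Examining each alternative for leading terminals:
  S -> aA : first terminal = 'a'
  S -> eS : first terminal = 'e'
  S -> cB : first terminal = 'c'
  S -> d : first terminal = 'd'
  S -> b : first terminal = 'b'
FIRST(S) = {a, b, c, d, e}
Count: 5

5


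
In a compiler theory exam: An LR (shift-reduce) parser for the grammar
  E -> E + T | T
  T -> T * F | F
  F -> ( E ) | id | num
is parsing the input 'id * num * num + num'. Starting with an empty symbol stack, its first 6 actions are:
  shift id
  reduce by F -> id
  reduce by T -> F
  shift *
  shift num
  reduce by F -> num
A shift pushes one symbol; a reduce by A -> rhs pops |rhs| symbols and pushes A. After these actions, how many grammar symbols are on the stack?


Tracking the symbol stack through each action:
  Action 1: shift 'id' : push -> stack = [id] (size 1)
  Action 2: reduce by F -> id : pop 1, push F -> stack = [F] (size 1)
  Action 3: reduce by T -> F : pop 1, push T -> stack = [T] (size 1)
  Action 4: shift '*' : push -> stack = [T, *] (size 2)
  Action 5: shift 'num' : push -> stack = [T, *, num] (size 3)
  Action 6: reduce by F -> num : pop 1, push F -> stack = [T, *, F] (size 3)
Final stack size: 3

3


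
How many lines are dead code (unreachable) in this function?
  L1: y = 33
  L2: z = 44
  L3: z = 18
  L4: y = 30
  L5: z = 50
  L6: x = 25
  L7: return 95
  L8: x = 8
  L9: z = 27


Analyzing control flow:
  L1: reachable (before return)
  L2: reachable (before return)
  L3: reachable (before return)
  L4: reachable (before return)
  L5: reachable (before return)
  L6: reachable (before return)
  L7: reachable (return statement)
  L8: DEAD (after return at L7)
  L9: DEAD (after return at L7)
Return at L7, total lines = 9
Dead lines: L8 through L9
Count: 2

2


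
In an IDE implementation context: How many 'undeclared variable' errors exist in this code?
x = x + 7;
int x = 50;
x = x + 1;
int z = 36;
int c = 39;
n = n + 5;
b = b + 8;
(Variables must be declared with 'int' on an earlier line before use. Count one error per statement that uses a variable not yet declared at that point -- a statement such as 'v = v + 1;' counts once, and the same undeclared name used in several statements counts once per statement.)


Scanning code line by line:
  Line 1: use 'x' -> ERROR (undeclared)
  Line 2: declare 'x' -> declared = ['x']
  Line 3: use 'x' -> OK (declared)
  Line 4: declare 'z' -> declared = ['x', 'z']
  Line 5: declare 'c' -> declared = ['c', 'x', 'z']
  Line 6: use 'n' -> ERROR (undeclared)
  Line 7: use 'b' -> ERROR (undeclared)
Total undeclared variable errors: 3

3


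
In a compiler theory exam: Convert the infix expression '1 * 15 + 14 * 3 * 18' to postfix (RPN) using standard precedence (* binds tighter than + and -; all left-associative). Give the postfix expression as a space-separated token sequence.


Applying the shunting-yard algorithm:
  Operand 1 -> output
  Push '*' onto operator stack -> op-stack: [*]
  Operand 15 -> output
  See '+' (prec 1); top '*' (prec 2) >= it -> pop '*' to output
  Push '+' onto operator stack -> op-stack: [+]
  Operand 14 -> output
  Push '*' onto operator stack -> op-stack: [+, *]
  Operand 3 -> output
  See '*' (prec 2); top '*' (prec 2) >= it -> pop '*' to output
  Push '*' onto operator stack -> op-stack: [+, *]
  Operand 18 -> output
  End of input: pop '*' to output
  End of input: pop '+' to output
Postfix result: 1 15 * 14 3 * 18 * +

1 15 * 14 3 * 18 * +


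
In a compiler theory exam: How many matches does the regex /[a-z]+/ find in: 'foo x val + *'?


Pattern: /[a-z]+/ (identifiers)
Input: 'foo x val + *'
Scanning for matches:
  Match 1: 'foo'
  Match 2: 'x'
  Match 3: 'val'
Total matches: 3

3


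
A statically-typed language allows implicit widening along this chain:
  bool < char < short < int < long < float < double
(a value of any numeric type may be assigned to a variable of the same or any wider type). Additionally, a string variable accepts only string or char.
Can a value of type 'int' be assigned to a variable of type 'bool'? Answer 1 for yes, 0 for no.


Target variable type: bool
Source value type: int
Numeric ranks: int=3, bool=0
Widening allowed iff rank(source) <= rank(target): 3 <= 0? No
Result: 0

0


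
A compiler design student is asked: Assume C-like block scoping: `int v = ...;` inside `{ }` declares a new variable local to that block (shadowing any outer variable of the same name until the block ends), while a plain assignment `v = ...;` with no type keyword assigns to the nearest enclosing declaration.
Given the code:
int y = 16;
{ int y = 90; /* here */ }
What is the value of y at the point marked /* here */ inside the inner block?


Analyzing scoping rules:
Outer scope: declares y = 16
Inner block: 'int y = 90;' declares a NEW y that shadows the outer one
Inside the block the inner declaration is in scope -> 90
Result: 90

90
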